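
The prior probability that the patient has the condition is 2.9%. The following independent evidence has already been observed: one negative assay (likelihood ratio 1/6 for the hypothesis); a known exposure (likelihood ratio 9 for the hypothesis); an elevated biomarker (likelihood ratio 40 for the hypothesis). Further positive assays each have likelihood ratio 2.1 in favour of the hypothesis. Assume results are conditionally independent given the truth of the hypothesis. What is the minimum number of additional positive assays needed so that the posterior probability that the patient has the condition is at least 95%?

4

Prior odds = 0.029/0.971 = 29/971.
Combined Bayes factor of the evidence already in hand = (1/6) × 9 × 40 = 60.
Odds after that evidence = (29/971) × 60 = 1740/971.
Target odds = 0.95/0.05 = 19.
Need 2.1ⁿ ≥ 19 ÷ (1740/971) = 18449/1740.
2.1³ = 9.261 falls short of 18449/1740 but 2.1⁴ = 19.4481 reaches it, so n = 4.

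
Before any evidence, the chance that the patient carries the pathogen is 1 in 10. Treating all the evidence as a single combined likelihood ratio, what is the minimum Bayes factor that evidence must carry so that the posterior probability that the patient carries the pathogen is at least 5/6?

Prior odds = 0.1/0.9 = 1/9.
Target odds = (5/6)/(1/6) = 5.
Required Bayes factor = 5 ÷ (1/9) = 45.

45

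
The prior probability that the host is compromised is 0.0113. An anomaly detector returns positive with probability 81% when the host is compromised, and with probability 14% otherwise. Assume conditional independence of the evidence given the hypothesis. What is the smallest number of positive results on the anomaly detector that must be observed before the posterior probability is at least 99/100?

Prior odds: 0.0113 ÷ 0.9887 = 113/9887.
Likelihood ratio of a positive result = 0.81/0.14 = 81/14.
Target posterior odds = 0.99/0.01 = 99.
Require (81/14)ⁿ ≥ 99 ÷ (113/9887) = 978813/113.
(81/14)⁵ ≈6483.13 falls short of 978813/113 but (81/14)⁶ ≈37509.6 reaches it, so n = 6.

6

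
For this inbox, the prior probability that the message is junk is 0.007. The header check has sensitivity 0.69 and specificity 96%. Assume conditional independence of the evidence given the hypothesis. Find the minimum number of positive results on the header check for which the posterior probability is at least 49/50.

4

Prior odds = 0.007/0.993 = 7/993.
False-positive rate = 1 − 0.96 = 0.04; likelihood ratio of a positive = 0.69/0.04 = 17.25.
Target posterior odds = 0.98/0.02 = 49.
Need (7/993) × 17.25ⁿ ≥ 49, i.e. 17.25ⁿ ≥ 6951.
17.25³ = 5132.953125 falls short of 6951 but 17.25⁴ = 22667121/256 reaches it, so n = 4.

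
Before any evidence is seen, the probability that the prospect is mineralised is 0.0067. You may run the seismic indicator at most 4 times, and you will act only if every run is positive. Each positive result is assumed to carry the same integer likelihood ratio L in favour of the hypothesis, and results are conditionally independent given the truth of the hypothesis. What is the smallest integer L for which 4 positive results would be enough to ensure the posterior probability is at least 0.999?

20

Prior odds = 0.0067/0.9933 = 67/9933.
Target odds = 0.999/0.001 = 999.
Need L⁴ ≥ 999 ÷ (67/9933) = 9923067/67.
19⁴ = 130321 < 9923067/67 ≤ 160000 = 20⁴, so L = 20.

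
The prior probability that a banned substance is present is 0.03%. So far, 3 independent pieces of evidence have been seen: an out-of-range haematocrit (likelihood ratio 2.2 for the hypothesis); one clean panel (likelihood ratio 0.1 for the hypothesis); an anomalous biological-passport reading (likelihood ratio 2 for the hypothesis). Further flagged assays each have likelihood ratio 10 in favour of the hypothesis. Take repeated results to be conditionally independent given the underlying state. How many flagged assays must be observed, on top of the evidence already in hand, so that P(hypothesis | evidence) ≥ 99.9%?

7

Prior odds = 0.0003/0.9997 = 3/9997.
Combined Bayes factor of the evidence already in hand = 2.2 × 0.1 × 2 = 0.44.
Odds after that evidence = (3/9997) × 0.44 = 33/249925.
Target odds = 0.999/0.001 = 999.
Need 10ⁿ ≥ 999 ÷ (33/249925) = 83225025/11.
10⁶ = 1000000 falls short of 83225025/11 but 10⁷ = 10000000 reaches it, so n = 7.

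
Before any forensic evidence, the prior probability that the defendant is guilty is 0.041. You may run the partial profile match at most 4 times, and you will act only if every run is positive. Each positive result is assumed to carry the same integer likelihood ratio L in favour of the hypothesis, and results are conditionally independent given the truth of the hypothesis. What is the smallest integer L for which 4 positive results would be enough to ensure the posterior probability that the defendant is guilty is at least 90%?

Prior odds = 0.041/0.959 = 41/959.
Target odds = 0.9/0.1 = 9.
Need L⁴ ≥ 9 ÷ (41/959) = 8631/41.
3⁴ = 81 < 8631/41 ≤ 256 = 4⁴, so L = 4.

4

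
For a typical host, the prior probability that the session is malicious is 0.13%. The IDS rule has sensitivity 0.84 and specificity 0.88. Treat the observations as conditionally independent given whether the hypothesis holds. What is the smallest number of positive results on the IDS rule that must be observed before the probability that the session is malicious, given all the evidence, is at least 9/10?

Prior odds = 0.0013/0.9987 = 13/9987.
False-positive rate = 1 − 0.88 = 0.12; likelihood ratio of a positive = 0.84/0.12 = 7.
Target posterior odds = 0.9/0.1 = 9.
Need (13/9987) × 7ⁿ ≥ 9, i.e. 7ⁿ ≥ 89883/13.
7⁴ = 2401 falls short of 89883/13 but 7⁵ = 16807 reaches it, so n = 5.

5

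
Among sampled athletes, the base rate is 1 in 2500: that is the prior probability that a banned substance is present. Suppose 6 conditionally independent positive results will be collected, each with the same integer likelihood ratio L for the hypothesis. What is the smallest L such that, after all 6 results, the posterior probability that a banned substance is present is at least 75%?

5

Prior odds = 0.0004/0.9996 = 1/2499.
Target odds = 0.75/0.25 = 3.
Need L⁶ ≥ 3 ÷ (1/2499) = 7497.
4⁶ = 4096 < 7497 ≤ 15625 = 5⁶, so L = 5.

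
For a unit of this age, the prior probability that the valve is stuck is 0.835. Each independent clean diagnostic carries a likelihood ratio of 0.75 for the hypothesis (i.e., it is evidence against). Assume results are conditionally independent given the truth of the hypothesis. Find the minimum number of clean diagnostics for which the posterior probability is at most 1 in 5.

Prior odds: 0.835 ÷ 0.165 = 167/33.
Likelihood ratio per clean diagnostic = 0.75.
Target odds: 0.2 ÷ 0.8 = 0.25.
Require 0.75ⁿ ≤ 0.25 ÷ (167/33) = 33/668.
0.75¹⁰ = 59049/1048576 is still above 33/668 but 0.75¹¹ = 177147/4194304 is at or below it, so n = 11.

11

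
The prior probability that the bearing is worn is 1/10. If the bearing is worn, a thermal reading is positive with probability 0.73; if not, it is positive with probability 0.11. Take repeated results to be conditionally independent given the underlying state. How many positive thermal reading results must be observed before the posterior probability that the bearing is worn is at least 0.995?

4

Prior odds: 0.1 ÷ 0.9 = 1/9.
Likelihood ratio of a positive = 0.73/0.11 = 73/11.
Target posterior odds = 0.995/0.005 = 199.
Require (73/11)ⁿ ≥ 199 ÷ (1/9) = 1791.
(73/11)³ = 389017/1331 falls short of 1791 but (73/11)⁴ = 28398241/14641 reaches it, so n = 4.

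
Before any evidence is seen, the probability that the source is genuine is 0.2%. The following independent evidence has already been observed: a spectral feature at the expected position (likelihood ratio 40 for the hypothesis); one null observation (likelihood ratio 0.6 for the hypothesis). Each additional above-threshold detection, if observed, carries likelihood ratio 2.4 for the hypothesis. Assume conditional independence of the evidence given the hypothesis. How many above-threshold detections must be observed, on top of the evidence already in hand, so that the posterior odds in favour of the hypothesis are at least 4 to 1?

6

Prior odds = 0.002/0.998 = 1/499.
Combined Bayes factor of the evidence already in hand = 40 × 0.6 = 24.
Odds after that evidence = (1/499) × 24 = 24/499.
Target odds = 4.
Need 2.4ⁿ ≥ 4 ÷ (24/499) = 499/6.
2.4⁵ = 79.62624 falls short of 499/6 but 2.4⁶ = 2985984/15625 reaches it, so n = 6.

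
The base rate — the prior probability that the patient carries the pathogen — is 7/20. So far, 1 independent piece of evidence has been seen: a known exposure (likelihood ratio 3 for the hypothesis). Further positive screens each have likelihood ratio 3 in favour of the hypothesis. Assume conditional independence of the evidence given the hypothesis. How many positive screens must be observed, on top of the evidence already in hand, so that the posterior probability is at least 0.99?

4

Prior odds = 0.35/0.65 = 7/13.
Bayes factor of the evidence already in hand = 3.
Odds after that evidence = (7/13) × 3 = 21/13.
Target odds = 0.99/0.01 = 99.
Need 3ⁿ ≥ 99 ÷ (21/13) = 429/7.
3³ = 27 falls short of 429/7 but 3⁴ = 81 reaches it, so n = 4.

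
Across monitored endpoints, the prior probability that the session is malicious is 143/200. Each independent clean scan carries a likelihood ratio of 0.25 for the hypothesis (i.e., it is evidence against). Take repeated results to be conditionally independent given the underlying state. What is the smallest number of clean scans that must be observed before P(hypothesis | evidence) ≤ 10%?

Prior odds = 0.715/0.285 = 143/57.
Likelihood ratio per clean scan = 0.25.
Target odds: 0.1 ÷ 0.9 = 1/9.
Require 0.25ⁿ ≤ 1/9 ÷ (143/57) = 19/429.
0.25² = 0.0625 is still above 19/429 but 0.25³ = 0.015625 is at or below it, so n = 3.

3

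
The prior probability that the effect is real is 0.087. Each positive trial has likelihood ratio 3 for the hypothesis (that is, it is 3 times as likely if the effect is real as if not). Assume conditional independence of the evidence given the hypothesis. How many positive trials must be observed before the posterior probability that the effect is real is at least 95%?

Prior odds = 0.087/0.913 = 87/913.
Likelihood ratio per positive trial = 3.
Target posterior odds = 0.95/0.05 = 19.
Require 3ⁿ ≥ 19 ÷ (87/913) = 17347/87.
3⁴ = 81 falls short of 17347/87 but 3⁵ = 243 reaches it, so n = 5.

5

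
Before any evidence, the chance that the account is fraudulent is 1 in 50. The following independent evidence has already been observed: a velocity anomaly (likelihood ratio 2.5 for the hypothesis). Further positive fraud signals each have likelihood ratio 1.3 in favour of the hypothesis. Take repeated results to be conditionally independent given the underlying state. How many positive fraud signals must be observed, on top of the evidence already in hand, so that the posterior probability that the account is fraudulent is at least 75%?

16

Prior odds = 0.02/0.98 = 1/49.
Bayes factor of the evidence already in hand = 2.5.
Odds after that evidence = (1/49) × 2.5 = 5/98.
Target odds = 0.75/0.25 = 3.
Need 1.3ⁿ ≥ 3 ÷ (5/98) = 58.8.
1.3¹⁵ ≈51.1859 falls short of 58.8 but 1.3¹⁶ ≈66.5417 reaches it, so n = 16.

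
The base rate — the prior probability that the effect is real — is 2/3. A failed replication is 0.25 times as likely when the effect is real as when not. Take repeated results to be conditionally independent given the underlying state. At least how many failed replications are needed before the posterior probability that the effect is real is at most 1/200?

Prior odds: (2/3) ÷ (1/3) = 2.
Likelihood ratio per failed replication = 0.25.
Target odds: 0.005 ÷ 0.995 = 1/199.
Require 0.25ⁿ ≤ 1/199 ÷ 2 = 1/398.
0.25⁴ = 0.00390625 is still above 1/398 but 0.25⁵ = 1/1024 is at or below it, so n = 5.

5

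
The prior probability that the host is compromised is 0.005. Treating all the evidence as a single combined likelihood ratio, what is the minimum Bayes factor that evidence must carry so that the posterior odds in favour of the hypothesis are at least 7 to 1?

Prior odds = 0.005/0.995 = 1/199.
Target odds = 7.
Required Bayes factor = 7 ÷ (1/199) = 1393.

1393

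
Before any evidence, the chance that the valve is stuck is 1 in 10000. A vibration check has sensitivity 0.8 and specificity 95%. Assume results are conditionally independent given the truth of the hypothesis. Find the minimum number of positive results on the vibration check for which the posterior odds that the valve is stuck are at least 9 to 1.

5

Prior odds = 0.0001/0.9999 = 1/9999.
False-positive rate = 1 − 0.95 = 0.05; likelihood ratio of a positive = 0.8/0.05 = 16.
Target odds = 9.
Need (1/9999) × 16ⁿ ≥ 9, i.e. 16ⁿ ≥ 89991.
16⁴ = 65536 falls short of 89991 but 16⁵ = 1048576 reaches it, so n = 5.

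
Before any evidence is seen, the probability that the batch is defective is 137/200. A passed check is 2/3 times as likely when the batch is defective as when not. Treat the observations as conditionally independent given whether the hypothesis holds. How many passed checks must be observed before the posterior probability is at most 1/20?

Prior odds: 0.685 ÷ 0.315 = 137/63.
Likelihood ratio per passed check = 2/3.
Target posterior odds = 0.05/0.95 = 1/19.
Require (2/3)ⁿ ≤ 1/19 ÷ (137/63) = 63/2603.
(2/3)⁹ = 512/19683 is still above 63/2603 but (2/3)¹⁰ = 1024/59049 is at or below it, so n = 10.

10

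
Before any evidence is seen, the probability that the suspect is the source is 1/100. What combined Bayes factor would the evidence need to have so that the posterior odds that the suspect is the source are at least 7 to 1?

693

Prior odds = 0.01/0.99 = 1/99.
Target odds = 7.
Required Bayes factor = 7 ÷ (1/99) = 693.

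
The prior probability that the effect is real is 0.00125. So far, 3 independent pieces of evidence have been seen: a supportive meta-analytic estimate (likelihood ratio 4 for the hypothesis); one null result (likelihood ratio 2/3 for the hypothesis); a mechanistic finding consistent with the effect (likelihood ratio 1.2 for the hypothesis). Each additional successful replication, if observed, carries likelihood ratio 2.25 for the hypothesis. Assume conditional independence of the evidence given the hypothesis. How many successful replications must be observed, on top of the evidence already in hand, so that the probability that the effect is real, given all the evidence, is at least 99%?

13

Prior odds = 0.00125/0.99875 = 1/799.
Combined Bayes factor of the evidence already in hand = 4 × (2/3) × 1.2 = 3.2.
Odds after that evidence = (1/799) × 3.2 = 16/3995.
Target odds = 0.99/0.01 = 99.
Need 2.25ⁿ ≥ 99 ÷ (16/3995) = 24719.0625.
2.25¹² ≈16834.1 falls short of 24719.0625 but 2.25¹³ ≈37876.8 reaches it, so n = 13.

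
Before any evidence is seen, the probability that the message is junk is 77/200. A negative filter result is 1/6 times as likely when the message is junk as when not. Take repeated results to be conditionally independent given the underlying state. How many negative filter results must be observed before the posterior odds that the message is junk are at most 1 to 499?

Prior odds = 0.385/0.615 = 77/123.
Likelihood ratio per negative filter result = 1/6.
Target odds = 1/499.
Require (1/6)ⁿ ≤ 1/499 ÷ (77/123) = 123/38423.
(1/6)³ = 1/216 is still above 123/38423 but (1/6)⁴ = 1/1296 is at or below it, so n = 4.

4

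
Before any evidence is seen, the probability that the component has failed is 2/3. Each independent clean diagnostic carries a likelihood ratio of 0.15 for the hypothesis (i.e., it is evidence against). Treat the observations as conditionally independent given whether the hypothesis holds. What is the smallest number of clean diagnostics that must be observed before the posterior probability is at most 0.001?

Prior odds: (2/3) ÷ (1/3) = 2.
Likelihood ratio per clean diagnostic = 0.15.
Target odds: 0.001 ÷ 0.999 = 1/999.
Need 2 × 0.15ⁿ ≤ 1/999, i.e. 0.15ⁿ ≤ 1/1998.
0.15⁴ = 81/160000 is still above 1/1998 but 0.15⁵ = 243/3200000 is at or below it, so n = 5.

5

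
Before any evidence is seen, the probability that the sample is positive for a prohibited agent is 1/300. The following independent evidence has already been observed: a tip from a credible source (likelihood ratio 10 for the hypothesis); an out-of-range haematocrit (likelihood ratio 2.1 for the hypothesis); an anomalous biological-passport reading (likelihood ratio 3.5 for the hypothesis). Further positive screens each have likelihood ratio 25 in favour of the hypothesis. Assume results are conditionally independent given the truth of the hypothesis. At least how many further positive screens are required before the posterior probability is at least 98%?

Prior odds = (1/300)/(299/300) = 1/299.
Combined Bayes factor of the evidence already in hand = 10 × 2.1 × 3.5 = 73.5.
Odds after that evidence = (1/299) × 73.5 = 147/598.
Target odds = 0.98/0.02 = 49.
Need 25ⁿ ≥ 49 ÷ (147/598) = 598/3.
25¹ = 25 falls short of 598/3 but 25² = 625 reaches it, so n = 2.

2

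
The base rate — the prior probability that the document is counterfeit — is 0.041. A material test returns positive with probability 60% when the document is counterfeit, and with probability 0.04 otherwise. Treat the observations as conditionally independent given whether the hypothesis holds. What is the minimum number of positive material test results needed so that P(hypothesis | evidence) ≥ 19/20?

Prior odds: 0.041 ÷ 0.959 = 41/959.
Likelihood ratio of a positive result = 0.6/0.04 = 15.
Target posterior odds = 0.95/0.05 = 19.
Require 15ⁿ ≥ 19 ÷ (41/959) = 18221/41.
15² = 225 falls short of 18221/41 but 15³ = 3375 reaches it, so n = 3.

3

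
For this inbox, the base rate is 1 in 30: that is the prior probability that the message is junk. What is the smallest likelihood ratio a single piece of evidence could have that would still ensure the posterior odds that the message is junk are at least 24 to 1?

Prior odds = (1/30)/(29/30) = 1/29.
Target odds = 24.
Required Bayes factor = 24 ÷ (1/29) = 696.

696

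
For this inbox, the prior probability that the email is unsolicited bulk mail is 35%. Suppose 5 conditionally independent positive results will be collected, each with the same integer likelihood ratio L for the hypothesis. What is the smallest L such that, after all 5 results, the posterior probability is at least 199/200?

4

Prior odds = 0.35/0.65 = 7/13.
Target odds = 0.995/0.005 = 199.
Need L⁵ ≥ 199 ÷ (7/13) = 2587/7.
3⁵ = 243 < 2587/7 ≤ 1024 = 4⁵, so L = 4.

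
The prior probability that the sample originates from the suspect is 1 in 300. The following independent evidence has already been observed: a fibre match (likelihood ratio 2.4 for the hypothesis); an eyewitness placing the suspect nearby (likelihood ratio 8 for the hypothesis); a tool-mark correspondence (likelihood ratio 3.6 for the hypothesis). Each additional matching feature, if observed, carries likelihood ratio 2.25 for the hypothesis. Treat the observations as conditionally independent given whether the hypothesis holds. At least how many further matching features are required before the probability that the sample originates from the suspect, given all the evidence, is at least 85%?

Prior odds = (1/300)/(299/300) = 1/299.
Combined Bayes factor of the evidence already in hand = 2.4 × 8 × 3.6 = 69.12.
Odds after that evidence = (1/299) × 69.12 = 1728/7475.
Target odds = 0.85/0.15 = 17/3.
Need 2.25ⁿ ≥ 17/3 ÷ (1728/7475) = 127075/5184.
2.25³ = 11.390625 falls short of 127075/5184 but 2.25⁴ = 25.62890625 reaches it, so n = 4.

4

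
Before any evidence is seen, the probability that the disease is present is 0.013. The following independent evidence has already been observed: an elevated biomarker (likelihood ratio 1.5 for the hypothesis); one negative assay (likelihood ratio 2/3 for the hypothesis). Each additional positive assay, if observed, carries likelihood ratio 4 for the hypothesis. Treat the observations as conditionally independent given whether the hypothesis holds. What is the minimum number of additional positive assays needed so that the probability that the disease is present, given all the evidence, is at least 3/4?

4

Prior odds = 0.013/0.987 = 13/987.
Combined Bayes factor of the evidence already in hand = 1.5 × (2/3) = 1.
Odds after that evidence = (13/987) × 1 = 13/987.
Target odds = 0.75/0.25 = 3.
Need 4ⁿ ≥ 3 ÷ (13/987) = 2961/13.
4³ = 64 falls short of 2961/13 but 4⁴ = 256 reaches it, so n = 4.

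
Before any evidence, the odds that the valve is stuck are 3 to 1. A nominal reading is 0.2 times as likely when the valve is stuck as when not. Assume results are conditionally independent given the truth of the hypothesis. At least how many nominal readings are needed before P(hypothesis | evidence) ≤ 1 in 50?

4

Prior odds = 3.
Likelihood ratio per nominal reading = 0.2.
Target posterior odds = 0.02/0.98 = 1/49.
Need 3 × 0.2ⁿ ≤ 1/49, i.e. 0.2ⁿ ≤ 1/147.
0.2³ = 0.008 is still above 1/147 but 0.2⁴ = 0.0016 is at or below it, so n = 4.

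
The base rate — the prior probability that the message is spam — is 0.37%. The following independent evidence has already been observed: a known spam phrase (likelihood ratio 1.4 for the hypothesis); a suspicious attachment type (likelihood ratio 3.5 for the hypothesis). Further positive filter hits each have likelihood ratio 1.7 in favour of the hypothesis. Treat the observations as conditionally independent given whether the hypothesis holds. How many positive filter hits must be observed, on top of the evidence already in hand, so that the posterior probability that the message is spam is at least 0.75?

Prior odds = 0.0037/0.9963 = 37/9963.
Combined Bayes factor of the evidence already in hand = 1.4 × 3.5 = 4.9.
Odds after that evidence = (37/9963) × 4.9 = 1813/99630.
Target odds = 0.75/0.25 = 3.
Need 1.7ⁿ ≥ 3 ÷ (1813/99630) = 298890/1813.
1.7⁹ ≈118.588 falls short of 298890/1813 but 1.7¹⁰ ≈201.599 reaches it, so n = 10.

10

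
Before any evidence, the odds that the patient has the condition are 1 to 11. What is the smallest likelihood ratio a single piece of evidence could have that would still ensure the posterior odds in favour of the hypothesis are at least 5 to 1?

Prior odds = 1/11.
Target odds = 5.
Required Bayes factor = 5 ÷ (1/11) = 55.

55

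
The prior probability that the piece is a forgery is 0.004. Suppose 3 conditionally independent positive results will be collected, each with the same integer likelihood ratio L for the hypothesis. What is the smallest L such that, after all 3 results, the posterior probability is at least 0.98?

Prior odds = 0.004/0.996 = 1/249.
Target odds = 0.98/0.02 = 49.
Need L³ ≥ 49 ÷ (1/249) = 12201.
23³ = 12167 < 12201 ≤ 13824 = 24³, so L = 24.

24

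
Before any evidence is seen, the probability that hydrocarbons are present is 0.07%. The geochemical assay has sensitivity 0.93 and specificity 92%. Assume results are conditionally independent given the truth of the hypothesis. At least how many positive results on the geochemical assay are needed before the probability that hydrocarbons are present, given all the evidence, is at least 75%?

Prior odds: 0.0007 ÷ 0.9993 = 7/9993.
False-positive rate = 1 − 0.92 = 0.08; likelihood ratio of a positive = 0.93/0.08 = 11.625.
Target posterior odds = 0.75/0.25 = 3.
Require 11.625ⁿ ≥ 3 ÷ (7/9993) = 29979/7.
11.625³ = 804357/512 falls short of 29979/7 but 11.625⁴ = 74805201/4096 reaches it, so n = 4.

4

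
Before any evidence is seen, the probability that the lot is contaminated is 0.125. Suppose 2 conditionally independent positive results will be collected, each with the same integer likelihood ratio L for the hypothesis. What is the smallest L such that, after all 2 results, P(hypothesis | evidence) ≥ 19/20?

Prior odds = 0.125/0.875 = 1/7.
Target odds = 0.95/0.05 = 19.
Need L² ≥ 19 ÷ (1/7) = 133.
11² = 121 < 133 ≤ 144 = 12², so L = 12.

12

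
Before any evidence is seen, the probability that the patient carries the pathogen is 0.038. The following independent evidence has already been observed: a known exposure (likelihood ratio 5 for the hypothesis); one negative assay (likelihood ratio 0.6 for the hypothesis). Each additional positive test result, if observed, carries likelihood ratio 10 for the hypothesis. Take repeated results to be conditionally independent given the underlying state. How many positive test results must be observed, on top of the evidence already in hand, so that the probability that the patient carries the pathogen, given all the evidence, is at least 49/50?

3

Prior odds = 0.038/0.962 = 19/481.
Combined Bayes factor of the evidence already in hand = 5 × 0.6 = 3.
Odds after that evidence = (19/481) × 3 = 57/481.
Target odds = 0.98/0.02 = 49.
Need 10ⁿ ≥ 49 ÷ (57/481) = 23569/57.
10² = 100 falls short of 23569/57 but 10³ = 1000 reaches it, so n = 3.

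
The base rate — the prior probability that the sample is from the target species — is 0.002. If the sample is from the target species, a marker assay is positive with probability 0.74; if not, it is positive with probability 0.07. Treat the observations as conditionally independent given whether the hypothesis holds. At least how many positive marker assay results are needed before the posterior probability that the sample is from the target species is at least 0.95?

Prior odds: 0.002 ÷ 0.998 = 1/499.
Likelihood ratio of a positive = 0.74/0.07 = 74/7.
Target posterior odds = 0.95/0.05 = 19.
Need (1/499) × (74/7)ⁿ ≥ 19, i.e. (74/7)ⁿ ≥ 9481.
(74/7)³ = 405224/343 falls short of 9481 but (74/7)⁴ = 29986576/2401 reaches it, so n = 4.

4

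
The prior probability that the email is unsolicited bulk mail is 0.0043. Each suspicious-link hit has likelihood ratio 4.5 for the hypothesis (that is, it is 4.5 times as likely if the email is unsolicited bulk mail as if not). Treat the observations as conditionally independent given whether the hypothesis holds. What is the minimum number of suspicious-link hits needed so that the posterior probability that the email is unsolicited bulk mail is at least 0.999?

9

Prior odds: 0.0043 ÷ 0.9957 = 43/9957.
Likelihood ratio per suspicious-link hit = 4.5.
Target odds: 0.999 ÷ 0.001 = 999.
Require 4.5ⁿ ≥ 999 ÷ (43/9957) = 9947043/43.
4.5⁸ = 43046721/256 falls short of 9947043/43 but 4.5⁹ = 387420489/512 reaches it, so n = 9.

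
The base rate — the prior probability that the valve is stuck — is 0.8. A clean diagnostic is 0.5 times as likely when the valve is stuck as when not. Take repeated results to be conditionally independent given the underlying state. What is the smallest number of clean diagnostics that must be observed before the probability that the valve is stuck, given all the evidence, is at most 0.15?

5

Prior odds: 0.8 ÷ 0.2 = 4.
Likelihood ratio per clean diagnostic = 0.5.
Target posterior odds = 0.15/0.85 = 3/17.
Need 4 × 0.5ⁿ ≤ 3/17, i.e. 0.5ⁿ ≤ 3/68.
0.5⁴ = 0.0625 is still above 3/68 but 0.5⁵ = 0.03125 is at or below it, so n = 5.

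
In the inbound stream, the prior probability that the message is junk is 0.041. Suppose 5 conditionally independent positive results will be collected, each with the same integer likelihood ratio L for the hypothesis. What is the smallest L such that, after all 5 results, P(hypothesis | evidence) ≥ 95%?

4

Prior odds = 0.041/0.959 = 41/959.
Target odds = 0.95/0.05 = 19.
Need L⁵ ≥ 19 ÷ (41/959) = 18221/41.
3⁵ = 243 < 18221/41 ≤ 1024 = 4⁵, so L = 4.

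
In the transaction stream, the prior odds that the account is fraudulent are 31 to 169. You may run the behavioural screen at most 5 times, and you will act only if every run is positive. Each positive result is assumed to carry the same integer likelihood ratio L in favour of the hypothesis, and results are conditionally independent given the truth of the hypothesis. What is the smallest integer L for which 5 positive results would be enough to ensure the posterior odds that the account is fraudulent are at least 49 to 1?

4

Prior odds = 31/169.
Target odds = 49.
Need L⁵ ≥ 49 ÷ (31/169) = 8281/31.
3⁵ = 243 < 8281/31 ≤ 1024 = 4⁵, so L = 4.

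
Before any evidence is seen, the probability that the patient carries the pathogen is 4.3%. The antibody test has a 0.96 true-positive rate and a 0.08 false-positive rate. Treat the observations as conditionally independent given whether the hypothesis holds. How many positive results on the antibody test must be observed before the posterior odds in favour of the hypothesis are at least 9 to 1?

Prior odds: 0.043 ÷ 0.957 = 43/957.
Likelihood ratio of a positive result = 0.96/0.08 = 12.
Target odds = 9.
Require 12ⁿ ≥ 9 ÷ (43/957) = 8613/43.
12² = 144 falls short of 8613/43 but 12³ = 1728 reaches it, so n = 3.

3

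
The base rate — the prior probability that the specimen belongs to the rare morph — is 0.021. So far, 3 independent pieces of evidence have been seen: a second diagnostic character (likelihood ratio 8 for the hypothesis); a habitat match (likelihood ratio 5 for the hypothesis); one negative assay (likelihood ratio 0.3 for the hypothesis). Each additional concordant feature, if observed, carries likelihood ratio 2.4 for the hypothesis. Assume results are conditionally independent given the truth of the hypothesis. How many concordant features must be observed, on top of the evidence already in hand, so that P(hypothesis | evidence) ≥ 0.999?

10

Prior odds = 0.021/0.979 = 21/979.
Combined Bayes factor of the evidence already in hand = 8 × 5 × 0.3 = 12.
Odds after that evidence = (21/979) × 12 = 252/979.
Target odds = 0.999/0.001 = 999.
Need 2.4ⁿ ≥ 999 ÷ (252/979) = 108669/28.
2.4⁹ ≈2641.81 falls short of 108669/28 but 2.4¹⁰ ≈6340.34 reaches it, so n = 10.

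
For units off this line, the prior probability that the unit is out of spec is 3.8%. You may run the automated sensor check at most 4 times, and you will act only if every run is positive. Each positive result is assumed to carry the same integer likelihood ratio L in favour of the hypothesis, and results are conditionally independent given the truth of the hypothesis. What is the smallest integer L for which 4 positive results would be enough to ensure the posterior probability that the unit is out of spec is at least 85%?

4

Prior odds = 0.038/0.962 = 19/481.
Target odds = 0.85/0.15 = 17/3.
Need L⁴ ≥ 17/3 ÷ (19/481) = 8177/57.
3⁴ = 81 < 8177/57 ≤ 256 = 4⁴, so L = 4.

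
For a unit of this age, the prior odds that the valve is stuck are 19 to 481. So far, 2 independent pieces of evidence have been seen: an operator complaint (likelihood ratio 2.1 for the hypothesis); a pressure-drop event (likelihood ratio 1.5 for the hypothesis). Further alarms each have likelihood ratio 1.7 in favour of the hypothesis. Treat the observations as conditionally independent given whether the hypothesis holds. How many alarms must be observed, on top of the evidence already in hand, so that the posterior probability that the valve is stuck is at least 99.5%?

14

Prior odds = 19/481.
Combined Bayes factor of the evidence already in hand = 2.1 × 1.5 = 3.15.
Odds after that evidence = (19/481) × 3.15 = 1197/9620.
Target odds = 0.995/0.005 = 199.
Need 1.7ⁿ ≥ 199 ÷ (1197/9620) = 1914380/1197.
1.7¹³ ≈990.458 falls short of 1914380/1197 but 1.7¹⁴ ≈1683.78 reaches it, so n = 14.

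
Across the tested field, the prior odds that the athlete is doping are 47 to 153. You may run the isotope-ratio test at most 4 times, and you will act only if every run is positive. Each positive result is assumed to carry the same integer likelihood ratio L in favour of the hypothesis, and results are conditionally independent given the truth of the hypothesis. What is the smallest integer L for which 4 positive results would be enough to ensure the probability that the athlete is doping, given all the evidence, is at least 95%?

Prior odds = 47/153.
Target odds = 0.95/0.05 = 19.
Need L⁴ ≥ 19 ÷ (47/153) = 2907/47.
2⁴ = 16 < 2907/47 ≤ 81 = 3⁴, so L = 3.

3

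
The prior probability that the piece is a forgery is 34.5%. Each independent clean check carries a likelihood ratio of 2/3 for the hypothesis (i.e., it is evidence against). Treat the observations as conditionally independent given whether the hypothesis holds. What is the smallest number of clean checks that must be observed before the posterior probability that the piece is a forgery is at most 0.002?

Prior odds = 0.345/0.655 = 69/131.
Likelihood ratio per clean check = 2/3.
Target odds: 0.002 ÷ 0.998 = 1/499.
Require (2/3)ⁿ ≤ 1/499 ÷ (69/131) = 131/34431.
(2/3)¹³ = 8192/1594323 is still above 131/34431 but (2/3)¹⁴ = 16384/4782969 is at or below it, so n = 14.

14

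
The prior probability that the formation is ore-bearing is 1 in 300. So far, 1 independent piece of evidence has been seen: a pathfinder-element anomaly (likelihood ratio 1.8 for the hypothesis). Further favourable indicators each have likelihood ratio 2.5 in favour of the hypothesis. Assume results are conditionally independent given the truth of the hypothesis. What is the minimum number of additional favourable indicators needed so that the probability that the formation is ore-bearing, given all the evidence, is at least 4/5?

8

Prior odds = (1/300)/(299/300) = 1/299.
Bayes factor of the evidence already in hand = 1.8.
Odds after that evidence = (1/299) × 1.8 = 9/1495.
Target odds = 0.8/0.2 = 4.
Need 2.5ⁿ ≥ 4 ÷ (9/1495) = 5980/9.
2.5⁷ = 610.3515625 falls short of 5980/9 but 2.5⁸ = 390625/256 reaches it, so n = 8.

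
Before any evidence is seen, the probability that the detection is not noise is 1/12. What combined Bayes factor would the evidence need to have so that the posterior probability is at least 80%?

Prior odds = (1/12)/(11/12) = 1/11.
Target odds = 0.8/0.2 = 4.
Required Bayes factor = 4 ÷ (1/11) = 44.

44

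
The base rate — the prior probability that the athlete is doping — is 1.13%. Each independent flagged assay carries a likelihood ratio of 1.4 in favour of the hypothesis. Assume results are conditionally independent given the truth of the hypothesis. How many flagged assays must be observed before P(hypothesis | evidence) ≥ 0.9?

Prior odds = 0.0113/0.9887 = 113/9887.
Likelihood ratio per flagged assay = 1.4.
Target posterior odds = 0.9/0.1 = 9.
Require 1.4ⁿ ≥ 9 ÷ (113/9887) = 88983/113.
1.4¹⁹ ≈597.63 falls short of 88983/113 but 1.4²⁰ ≈836.683 reaches it, so n = 20.

20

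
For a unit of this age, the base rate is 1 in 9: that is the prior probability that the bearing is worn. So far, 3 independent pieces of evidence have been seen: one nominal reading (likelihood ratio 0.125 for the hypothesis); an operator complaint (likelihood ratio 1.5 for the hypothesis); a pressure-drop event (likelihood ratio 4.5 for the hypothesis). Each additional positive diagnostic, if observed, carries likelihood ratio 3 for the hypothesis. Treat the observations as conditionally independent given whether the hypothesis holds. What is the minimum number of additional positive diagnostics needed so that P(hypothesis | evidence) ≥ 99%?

7

Prior odds = (1/9)/(8/9) = 0.125.
Combined Bayes factor of the evidence already in hand = 0.125 × 1.5 × 4.5 = 0.84375.
Odds after that evidence = 0.125 × 0.84375 = 0.10546875.
Target odds = 0.99/0.01 = 99.
Need 3ⁿ ≥ 99 ÷ 0.10546875 = 2816/3.
3⁶ = 729 falls short of 2816/3 but 3⁷ = 2187 reaches it, so n = 7.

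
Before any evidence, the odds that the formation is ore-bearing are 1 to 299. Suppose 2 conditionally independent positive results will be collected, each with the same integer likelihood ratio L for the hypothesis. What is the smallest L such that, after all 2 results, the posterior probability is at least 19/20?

Prior odds = 1/299.
Target odds = 0.95/0.05 = 19.
Need L² ≥ 19 ÷ (1/299) = 5681.
75² = 5625 < 5681 ≤ 5776 = 76², so L = 76.

76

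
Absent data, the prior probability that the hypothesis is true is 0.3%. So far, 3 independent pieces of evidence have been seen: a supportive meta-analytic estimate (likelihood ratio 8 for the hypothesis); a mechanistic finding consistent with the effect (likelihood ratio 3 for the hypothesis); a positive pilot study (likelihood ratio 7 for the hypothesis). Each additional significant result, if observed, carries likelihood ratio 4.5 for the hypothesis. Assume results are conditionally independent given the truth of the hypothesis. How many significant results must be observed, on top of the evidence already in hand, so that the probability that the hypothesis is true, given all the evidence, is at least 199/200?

Prior odds = 0.003/0.997 = 3/997.
Combined Bayes factor of the evidence already in hand = 8 × 3 × 7 = 168.
Odds after that evidence = (3/997) × 168 = 504/997.
Target odds = 0.995/0.005 = 199.
Need 4.5ⁿ ≥ 199 ÷ (504/997) = 198403/504.
4.5³ = 91.125 falls short of 198403/504 but 4.5⁴ = 410.0625 reaches it, so n = 4.

4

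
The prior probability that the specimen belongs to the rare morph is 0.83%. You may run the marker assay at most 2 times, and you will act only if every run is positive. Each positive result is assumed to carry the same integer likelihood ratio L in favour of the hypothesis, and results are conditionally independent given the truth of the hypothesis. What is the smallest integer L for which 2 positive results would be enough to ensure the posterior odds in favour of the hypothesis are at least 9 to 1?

Prior odds = 0.0083/0.9917 = 83/9917.
Target odds = 9.
Need L² ≥ 9 ÷ (83/9917) = 89253/83.
32² = 1024 < 89253/83 ≤ 1089 = 33², so L = 33.

33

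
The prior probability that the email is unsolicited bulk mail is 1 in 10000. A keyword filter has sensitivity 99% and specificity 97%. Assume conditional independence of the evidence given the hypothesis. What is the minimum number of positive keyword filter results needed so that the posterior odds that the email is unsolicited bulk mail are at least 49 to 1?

Prior odds = 0.0001/0.9999 = 1/9999.
False-positive rate = 1 − 0.97 = 0.03; likelihood ratio of a positive = 0.99/0.03 = 33.
Target odds = 49.
Require 33ⁿ ≥ 49 ÷ (1/9999) = 489951.
33³ = 35937 falls short of 489951 but 33⁴ = 1185921 reaches it, so n = 4.

4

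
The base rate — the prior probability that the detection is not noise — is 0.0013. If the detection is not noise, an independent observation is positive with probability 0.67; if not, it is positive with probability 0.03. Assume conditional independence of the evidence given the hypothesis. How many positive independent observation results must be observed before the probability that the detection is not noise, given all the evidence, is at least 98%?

Prior odds = 0.0013/0.9987 = 13/9987.
Likelihood ratio of a positive = 0.67/0.03 = 67/3.
Target odds: 0.98 ÷ 0.02 = 49.
Need (13/9987) × (67/3)ⁿ ≥ 49, i.e. (67/3)ⁿ ≥ 489363/13.
(67/3)³ = 300763/27 falls short of 489363/13 but (67/3)⁴ = 20151121/81 reaches it, so n = 4.

4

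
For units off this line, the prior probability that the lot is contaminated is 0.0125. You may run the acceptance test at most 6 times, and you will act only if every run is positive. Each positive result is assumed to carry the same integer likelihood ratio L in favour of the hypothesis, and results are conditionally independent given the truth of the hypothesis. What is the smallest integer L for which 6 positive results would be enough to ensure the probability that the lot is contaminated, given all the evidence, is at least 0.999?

7

Prior odds = 0.0125/0.9875 = 1/79.
Target odds = 0.999/0.001 = 999.
Need L⁶ ≥ 999 ÷ (1/79) = 78921.
6⁶ = 46656 < 78921 ≤ 117649 = 7⁶, so L = 7.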